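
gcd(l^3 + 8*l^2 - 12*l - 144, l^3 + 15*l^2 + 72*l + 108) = l^2 + 12*l + 36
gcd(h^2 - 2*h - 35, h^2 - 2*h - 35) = h^2 - 2*h - 35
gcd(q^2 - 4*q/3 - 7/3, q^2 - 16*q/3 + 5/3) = 1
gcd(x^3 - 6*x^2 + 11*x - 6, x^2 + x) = 1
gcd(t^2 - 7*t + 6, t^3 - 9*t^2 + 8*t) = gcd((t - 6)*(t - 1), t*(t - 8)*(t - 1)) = t - 1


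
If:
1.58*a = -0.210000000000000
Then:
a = -0.13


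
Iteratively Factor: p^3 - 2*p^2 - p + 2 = (p - 2)*(p^2 - 1) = (p - 2)*(p + 1)*(p - 1)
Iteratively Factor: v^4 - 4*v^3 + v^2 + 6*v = (v - 2)*(v^3 - 2*v^2 - 3*v) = (v - 2)*(v + 1)*(v^2 - 3*v) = (v - 3)*(v - 2)*(v + 1)*(v)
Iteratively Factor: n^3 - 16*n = (n - 4)*(n^2 + 4*n) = (n - 4)*(n + 4)*(n)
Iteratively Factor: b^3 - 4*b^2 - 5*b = (b)*(b^2 - 4*b - 5) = b*(b + 1)*(b - 5)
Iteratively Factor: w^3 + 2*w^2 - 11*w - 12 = (w + 4)*(w^2 - 2*w - 3) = (w + 1)*(w + 4)*(w - 3)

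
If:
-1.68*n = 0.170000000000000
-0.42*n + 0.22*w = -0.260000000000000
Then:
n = -0.10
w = -1.38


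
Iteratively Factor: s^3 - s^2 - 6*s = (s + 2)*(s^2 - 3*s) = s*(s + 2)*(s - 3)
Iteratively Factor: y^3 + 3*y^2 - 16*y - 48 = (y + 3)*(y^2 - 16) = (y - 4)*(y + 3)*(y + 4)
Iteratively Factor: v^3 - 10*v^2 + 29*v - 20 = (v - 4)*(v^2 - 6*v + 5) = (v - 4)*(v - 1)*(v - 5)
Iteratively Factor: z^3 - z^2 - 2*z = (z)*(z^2 - z - 2) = z*(z - 2)*(z + 1)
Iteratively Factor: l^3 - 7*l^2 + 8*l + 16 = (l - 4)*(l^2 - 3*l - 4) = (l - 4)^2*(l + 1)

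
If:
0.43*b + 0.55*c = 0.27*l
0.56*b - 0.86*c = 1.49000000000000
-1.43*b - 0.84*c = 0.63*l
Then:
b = 0.96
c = -1.10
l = -0.72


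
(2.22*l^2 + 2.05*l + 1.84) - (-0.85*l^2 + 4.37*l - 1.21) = 3.07*l^2 - 2.32*l + 3.05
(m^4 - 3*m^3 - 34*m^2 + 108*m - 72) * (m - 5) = m^5 - 8*m^4 - 19*m^3 + 278*m^2 - 612*m + 360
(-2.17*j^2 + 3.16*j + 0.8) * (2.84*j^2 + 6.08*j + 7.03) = -6.1628*j^4 - 4.2192*j^3 + 6.2297*j^2 + 27.0788*j + 5.624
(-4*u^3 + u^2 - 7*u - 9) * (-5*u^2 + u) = 20*u^5 - 9*u^4 + 36*u^3 + 38*u^2 - 9*u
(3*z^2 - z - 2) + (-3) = 3*z^2 - z - 5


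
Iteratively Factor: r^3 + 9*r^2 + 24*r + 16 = (r + 1)*(r^2 + 8*r + 16) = (r + 1)*(r + 4)*(r + 4)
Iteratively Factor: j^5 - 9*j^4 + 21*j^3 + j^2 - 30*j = (j + 1)*(j^4 - 10*j^3 + 31*j^2 - 30*j) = (j - 2)*(j + 1)*(j^3 - 8*j^2 + 15*j) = (j - 3)*(j - 2)*(j + 1)*(j^2 - 5*j) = (j - 5)*(j - 3)*(j - 2)*(j + 1)*(j)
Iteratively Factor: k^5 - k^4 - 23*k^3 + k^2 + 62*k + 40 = (k - 2)*(k^4 + k^3 - 21*k^2 - 41*k - 20) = (k - 2)*(k + 1)*(k^3 - 21*k - 20) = (k - 2)*(k + 1)*(k + 4)*(k^2 - 4*k - 5) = (k - 2)*(k + 1)^2*(k + 4)*(k - 5)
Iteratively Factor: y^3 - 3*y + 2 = (y - 1)*(y^2 + y - 2) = (y - 1)^2*(y + 2)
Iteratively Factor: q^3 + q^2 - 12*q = (q)*(q^2 + q - 12) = q*(q + 4)*(q - 3)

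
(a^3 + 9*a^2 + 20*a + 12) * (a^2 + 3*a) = a^5 + 12*a^4 + 47*a^3 + 72*a^2 + 36*a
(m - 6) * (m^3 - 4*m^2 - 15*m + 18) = m^4 - 10*m^3 + 9*m^2 + 108*m - 108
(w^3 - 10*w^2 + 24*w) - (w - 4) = w^3 - 10*w^2 + 23*w + 4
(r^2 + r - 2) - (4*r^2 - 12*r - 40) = -3*r^2 + 13*r + 38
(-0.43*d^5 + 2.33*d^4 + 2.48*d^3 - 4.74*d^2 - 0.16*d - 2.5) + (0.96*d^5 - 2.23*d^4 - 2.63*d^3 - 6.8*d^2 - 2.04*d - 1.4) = 0.53*d^5 + 0.1*d^4 - 0.15*d^3 - 11.54*d^2 - 2.2*d - 3.9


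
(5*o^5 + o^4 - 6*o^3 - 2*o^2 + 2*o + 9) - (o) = 5*o^5 + o^4 - 6*o^3 - 2*o^2 + o + 9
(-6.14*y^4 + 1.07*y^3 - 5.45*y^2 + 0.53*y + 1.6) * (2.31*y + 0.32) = -14.1834*y^5 + 0.5069*y^4 - 12.2471*y^3 - 0.5197*y^2 + 3.8656*y + 0.512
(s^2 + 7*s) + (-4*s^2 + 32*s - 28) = -3*s^2 + 39*s - 28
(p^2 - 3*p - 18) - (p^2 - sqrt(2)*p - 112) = -3*p + sqrt(2)*p + 94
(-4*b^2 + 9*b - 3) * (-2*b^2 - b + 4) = 8*b^4 - 14*b^3 - 19*b^2 + 39*b - 12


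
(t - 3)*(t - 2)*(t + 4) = t^3 - t^2 - 14*t + 24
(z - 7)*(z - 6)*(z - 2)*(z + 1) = z^4 - 14*z^3 + 53*z^2 - 16*z - 84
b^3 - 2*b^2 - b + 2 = (b - 2)*(b - 1)*(b + 1)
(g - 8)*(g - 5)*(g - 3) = g^3 - 16*g^2 + 79*g - 120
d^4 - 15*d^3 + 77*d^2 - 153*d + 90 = (d - 6)*(d - 5)*(d - 3)*(d - 1)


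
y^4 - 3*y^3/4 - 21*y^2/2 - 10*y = y*(y - 4)*(y + 5/4)*(y + 2)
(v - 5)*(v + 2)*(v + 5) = v^3 + 2*v^2 - 25*v - 50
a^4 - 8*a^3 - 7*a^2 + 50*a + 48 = (a - 8)*(a - 3)*(a + 1)*(a + 2)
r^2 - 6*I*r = r*(r - 6*I)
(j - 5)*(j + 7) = j^2 + 2*j - 35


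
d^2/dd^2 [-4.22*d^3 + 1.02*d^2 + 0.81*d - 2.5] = 2.04 - 25.32*d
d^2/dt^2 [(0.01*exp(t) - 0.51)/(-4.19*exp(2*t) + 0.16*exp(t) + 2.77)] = (-0.175561*exp(4*t) + 35.80774*exp(3*t) - 1.72209*exp(2*t) + 23.69434*exp(t) - 0.302761)*exp(t)/(73.560059*exp(6*t) - 8.426928*exp(5*t) - 145.569399*exp(4*t) + 11.137952*exp(3*t) + 96.235617*exp(2*t) - 3.682992*exp(t) - 21.253933)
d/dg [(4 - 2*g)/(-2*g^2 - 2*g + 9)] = 2*(-2*g^2 + 8*g - 5)/(4*g^4 + 8*g^3 - 32*g^2 - 36*g + 81)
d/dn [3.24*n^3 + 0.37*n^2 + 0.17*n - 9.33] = 9.72*n^2 + 0.74*n + 0.17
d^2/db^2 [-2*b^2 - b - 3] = -4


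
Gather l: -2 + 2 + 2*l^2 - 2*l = 2*l^2 - 2*l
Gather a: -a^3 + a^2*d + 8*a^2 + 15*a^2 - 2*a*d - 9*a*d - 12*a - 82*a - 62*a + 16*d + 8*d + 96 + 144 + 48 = -a^3 + a^2*(d + 23) + a*(-11*d - 156) + 24*d + 288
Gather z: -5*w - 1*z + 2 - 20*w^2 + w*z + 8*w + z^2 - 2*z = -20*w^2 + 3*w + z^2 + z*(w - 3) + 2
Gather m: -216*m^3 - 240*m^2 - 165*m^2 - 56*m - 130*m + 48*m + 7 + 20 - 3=-216*m^3 - 405*m^2 - 138*m + 24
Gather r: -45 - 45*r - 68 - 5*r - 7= -50*r - 120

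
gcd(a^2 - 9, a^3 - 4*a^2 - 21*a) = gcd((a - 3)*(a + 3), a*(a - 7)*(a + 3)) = a + 3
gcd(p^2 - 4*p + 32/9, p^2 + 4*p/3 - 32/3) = p - 8/3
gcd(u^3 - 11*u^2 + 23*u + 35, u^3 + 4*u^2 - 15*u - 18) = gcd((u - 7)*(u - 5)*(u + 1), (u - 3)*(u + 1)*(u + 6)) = u + 1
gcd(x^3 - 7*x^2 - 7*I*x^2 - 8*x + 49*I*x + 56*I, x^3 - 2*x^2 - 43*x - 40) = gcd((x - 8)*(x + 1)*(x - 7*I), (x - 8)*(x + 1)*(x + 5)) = x^2 - 7*x - 8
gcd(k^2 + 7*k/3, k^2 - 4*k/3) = k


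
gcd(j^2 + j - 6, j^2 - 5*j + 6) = j - 2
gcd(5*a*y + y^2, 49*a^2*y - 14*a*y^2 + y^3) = y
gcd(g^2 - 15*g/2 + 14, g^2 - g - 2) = 1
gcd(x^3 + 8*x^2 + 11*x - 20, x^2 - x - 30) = x + 5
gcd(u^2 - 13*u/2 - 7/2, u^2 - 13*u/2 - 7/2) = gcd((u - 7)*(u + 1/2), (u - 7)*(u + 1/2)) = u^2 - 13*u/2 - 7/2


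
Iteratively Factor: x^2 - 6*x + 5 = (x - 1)*(x - 5)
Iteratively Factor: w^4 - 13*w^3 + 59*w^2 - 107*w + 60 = (w - 3)*(w^3 - 10*w^2 + 29*w - 20) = (w - 5)*(w - 3)*(w^2 - 5*w + 4) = (w - 5)*(w - 3)*(w - 1)*(w - 4)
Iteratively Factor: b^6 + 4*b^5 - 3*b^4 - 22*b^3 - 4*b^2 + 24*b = (b + 2)*(b^5 + 2*b^4 - 7*b^3 - 8*b^2 + 12*b) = (b + 2)*(b + 3)*(b^4 - b^3 - 4*b^2 + 4*b) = b*(b + 2)*(b + 3)*(b^3 - b^2 - 4*b + 4) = b*(b + 2)^2*(b + 3)*(b^2 - 3*b + 2) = b*(b - 2)*(b + 2)^2*(b + 3)*(b - 1)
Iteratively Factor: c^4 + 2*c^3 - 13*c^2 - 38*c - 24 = (c + 2)*(c^3 - 13*c - 12) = (c + 1)*(c + 2)*(c^2 - c - 12) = (c - 4)*(c + 1)*(c + 2)*(c + 3)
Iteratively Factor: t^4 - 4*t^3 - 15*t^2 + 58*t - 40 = (t - 1)*(t^3 - 3*t^2 - 18*t + 40) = (t - 5)*(t - 1)*(t^2 + 2*t - 8) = (t - 5)*(t - 1)*(t + 4)*(t - 2)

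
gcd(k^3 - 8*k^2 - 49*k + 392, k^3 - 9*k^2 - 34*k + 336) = k^2 - 15*k + 56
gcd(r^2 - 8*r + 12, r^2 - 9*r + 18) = r - 6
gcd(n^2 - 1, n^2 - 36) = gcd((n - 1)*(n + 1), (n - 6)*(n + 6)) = 1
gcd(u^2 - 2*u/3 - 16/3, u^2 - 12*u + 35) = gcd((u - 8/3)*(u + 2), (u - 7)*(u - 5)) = 1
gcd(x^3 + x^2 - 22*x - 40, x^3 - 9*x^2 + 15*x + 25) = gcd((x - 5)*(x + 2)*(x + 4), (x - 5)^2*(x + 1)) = x - 5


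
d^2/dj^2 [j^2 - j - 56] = 2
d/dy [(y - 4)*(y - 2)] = 2*y - 6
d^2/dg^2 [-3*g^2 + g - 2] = -6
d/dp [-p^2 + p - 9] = 1 - 2*p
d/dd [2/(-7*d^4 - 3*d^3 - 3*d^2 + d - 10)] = 2*(28*d^3 + 9*d^2 + 6*d - 1)/(7*d^4 + 3*d^3 + 3*d^2 - d + 10)^2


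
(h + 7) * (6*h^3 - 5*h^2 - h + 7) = 6*h^4 + 37*h^3 - 36*h^2 + 49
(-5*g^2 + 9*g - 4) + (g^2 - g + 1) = -4*g^2 + 8*g - 3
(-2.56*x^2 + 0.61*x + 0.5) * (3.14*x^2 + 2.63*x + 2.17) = -8.0384*x^4 - 4.8174*x^3 - 2.3809*x^2 + 2.6387*x + 1.085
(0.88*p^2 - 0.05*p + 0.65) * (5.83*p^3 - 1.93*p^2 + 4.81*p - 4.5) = 5.1304*p^5 - 1.9899*p^4 + 8.1188*p^3 - 5.455*p^2 + 3.3515*p - 2.925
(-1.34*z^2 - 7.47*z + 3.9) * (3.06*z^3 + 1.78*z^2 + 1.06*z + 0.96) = -4.1004*z^5 - 25.2434*z^4 - 2.783*z^3 - 2.2626*z^2 - 3.0372*z + 3.744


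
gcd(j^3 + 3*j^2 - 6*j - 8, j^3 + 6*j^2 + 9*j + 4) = j^2 + 5*j + 4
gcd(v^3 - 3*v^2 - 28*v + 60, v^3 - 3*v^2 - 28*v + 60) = v^3 - 3*v^2 - 28*v + 60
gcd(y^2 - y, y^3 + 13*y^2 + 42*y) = y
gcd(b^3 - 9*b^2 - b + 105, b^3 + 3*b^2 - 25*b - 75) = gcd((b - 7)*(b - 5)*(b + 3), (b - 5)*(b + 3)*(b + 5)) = b^2 - 2*b - 15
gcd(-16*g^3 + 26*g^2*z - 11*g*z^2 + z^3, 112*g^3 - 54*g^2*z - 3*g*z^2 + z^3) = 16*g^2 - 10*g*z + z^2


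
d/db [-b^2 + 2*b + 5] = 2 - 2*b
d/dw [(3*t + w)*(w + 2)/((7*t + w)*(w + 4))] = (-(3*t + w)*(7*t + w)*(w + 2) - (3*t + w)*(w + 2)*(w + 4) + (7*t + w)*(w + 4)*(3*t + 2*w + 2))/((7*t + w)^2*(w + 4)^2)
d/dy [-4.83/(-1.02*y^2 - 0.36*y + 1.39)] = (-9.8532*y - 1.7388)/(1.02*y^2 + 0.36*y - 1.39)^2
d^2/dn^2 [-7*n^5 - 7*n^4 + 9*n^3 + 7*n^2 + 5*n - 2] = -140*n^3 - 84*n^2 + 54*n + 14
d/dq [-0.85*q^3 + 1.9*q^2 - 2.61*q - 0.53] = -2.55*q^2 + 3.8*q - 2.61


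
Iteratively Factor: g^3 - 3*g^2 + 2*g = (g - 1)*(g^2 - 2*g) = g*(g - 1)*(g - 2)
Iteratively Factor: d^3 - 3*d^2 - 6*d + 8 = (d + 2)*(d^2 - 5*d + 4) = (d - 1)*(d + 2)*(d - 4)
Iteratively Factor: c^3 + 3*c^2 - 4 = (c + 2)*(c^2 + c - 2) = (c - 1)*(c + 2)*(c + 2)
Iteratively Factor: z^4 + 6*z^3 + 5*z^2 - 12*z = (z + 4)*(z^3 + 2*z^2 - 3*z) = (z + 3)*(z + 4)*(z^2 - z) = z*(z + 3)*(z + 4)*(z - 1)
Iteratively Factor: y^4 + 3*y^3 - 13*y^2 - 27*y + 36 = (y + 3)*(y^3 - 13*y + 12) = (y + 3)*(y + 4)*(y^2 - 4*y + 3) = (y - 3)*(y + 3)*(y + 4)*(y - 1)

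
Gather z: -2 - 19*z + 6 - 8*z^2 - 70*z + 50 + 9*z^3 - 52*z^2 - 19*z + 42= 9*z^3 - 60*z^2 - 108*z + 96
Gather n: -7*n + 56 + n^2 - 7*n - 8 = n^2 - 14*n + 48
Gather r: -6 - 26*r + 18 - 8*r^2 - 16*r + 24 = -8*r^2 - 42*r + 36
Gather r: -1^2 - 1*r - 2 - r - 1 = -2*r - 4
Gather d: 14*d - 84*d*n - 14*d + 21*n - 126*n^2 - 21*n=-84*d*n - 126*n^2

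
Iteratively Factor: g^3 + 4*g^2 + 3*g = (g + 3)*(g^2 + g) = g*(g + 3)*(g + 1)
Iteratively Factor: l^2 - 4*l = (l - 4)*(l)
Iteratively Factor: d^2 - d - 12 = (d + 3)*(d - 4)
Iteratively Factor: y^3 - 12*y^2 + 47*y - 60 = (y - 5)*(y^2 - 7*y + 12) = (y - 5)*(y - 3)*(y - 4)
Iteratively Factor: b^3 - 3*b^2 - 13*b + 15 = (b - 1)*(b^2 - 2*b - 15) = (b - 1)*(b + 3)*(b - 5)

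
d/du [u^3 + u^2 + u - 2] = 3*u^2 + 2*u + 1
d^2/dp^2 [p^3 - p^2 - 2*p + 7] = 6*p - 2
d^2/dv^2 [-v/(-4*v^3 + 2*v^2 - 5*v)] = 16*(6*v^2 - 3*v - 2)/(64*v^6 - 96*v^5 + 288*v^4 - 248*v^3 + 360*v^2 - 150*v + 125)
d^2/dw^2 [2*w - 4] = 0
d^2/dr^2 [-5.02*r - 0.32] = 0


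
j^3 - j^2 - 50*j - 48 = (j - 8)*(j + 1)*(j + 6)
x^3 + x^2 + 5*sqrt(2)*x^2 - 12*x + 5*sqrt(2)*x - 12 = (x + 1)*(x - sqrt(2))*(x + 6*sqrt(2))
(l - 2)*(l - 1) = l^2 - 3*l + 2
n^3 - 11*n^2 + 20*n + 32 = (n - 8)*(n - 4)*(n + 1)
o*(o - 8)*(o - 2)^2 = o^4 - 12*o^3 + 36*o^2 - 32*o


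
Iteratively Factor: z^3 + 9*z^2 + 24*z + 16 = (z + 1)*(z^2 + 8*z + 16) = (z + 1)*(z + 4)*(z + 4)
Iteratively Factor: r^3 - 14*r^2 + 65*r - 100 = (r - 5)*(r^2 - 9*r + 20) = (r - 5)*(r - 4)*(r - 5)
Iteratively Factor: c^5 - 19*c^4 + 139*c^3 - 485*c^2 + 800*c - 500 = (c - 5)*(c^4 - 14*c^3 + 69*c^2 - 140*c + 100) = (c - 5)^2*(c^3 - 9*c^2 + 24*c - 20) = (c - 5)^2*(c - 2)*(c^2 - 7*c + 10) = (c - 5)^2*(c - 2)^2*(c - 5)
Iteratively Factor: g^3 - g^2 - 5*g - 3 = (g + 1)*(g^2 - 2*g - 3) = (g + 1)^2*(g - 3)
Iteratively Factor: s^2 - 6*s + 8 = (s - 4)*(s - 2)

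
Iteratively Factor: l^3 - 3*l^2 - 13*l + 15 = (l - 1)*(l^2 - 2*l - 15) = (l - 5)*(l - 1)*(l + 3)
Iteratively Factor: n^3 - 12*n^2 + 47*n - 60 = (n - 3)*(n^2 - 9*n + 20) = (n - 4)*(n - 3)*(n - 5)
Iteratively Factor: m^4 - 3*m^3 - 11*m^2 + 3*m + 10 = (m + 2)*(m^3 - 5*m^2 - m + 5) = (m - 5)*(m + 2)*(m^2 - 1) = (m - 5)*(m + 1)*(m + 2)*(m - 1)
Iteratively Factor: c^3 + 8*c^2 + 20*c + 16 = (c + 2)*(c^2 + 6*c + 8) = (c + 2)^2*(c + 4)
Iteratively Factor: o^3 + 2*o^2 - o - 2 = (o - 1)*(o^2 + 3*o + 2) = (o - 1)*(o + 1)*(o + 2)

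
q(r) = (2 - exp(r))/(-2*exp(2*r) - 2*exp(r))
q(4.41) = 0.01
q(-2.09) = -6.75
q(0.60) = -0.02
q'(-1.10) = 2.72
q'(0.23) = 0.42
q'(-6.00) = 403.43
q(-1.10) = -1.88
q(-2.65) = -12.75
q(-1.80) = -4.76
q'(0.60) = 0.21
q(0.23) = -0.13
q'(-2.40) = 10.91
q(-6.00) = -401.93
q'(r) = (2 - exp(r))*(4*exp(2*r) + 2*exp(r))/(-2*exp(2*r) - 2*exp(r))^2 - exp(r)/(-2*exp(2*r) - 2*exp(r)) = (-exp(2*r) + 4*exp(r) + 2)*exp(-r)/(2*(exp(2*r) + 2*exp(r) + 1))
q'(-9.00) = 8103.08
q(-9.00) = -8101.58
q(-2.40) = -9.65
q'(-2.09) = 7.94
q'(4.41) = -0.01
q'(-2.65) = 14.06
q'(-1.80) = 5.87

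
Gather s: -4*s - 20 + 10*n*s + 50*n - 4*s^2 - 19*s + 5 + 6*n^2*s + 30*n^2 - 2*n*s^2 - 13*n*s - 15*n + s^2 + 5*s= 30*n^2 + 35*n + s^2*(-2*n - 3) + s*(6*n^2 - 3*n - 18) - 15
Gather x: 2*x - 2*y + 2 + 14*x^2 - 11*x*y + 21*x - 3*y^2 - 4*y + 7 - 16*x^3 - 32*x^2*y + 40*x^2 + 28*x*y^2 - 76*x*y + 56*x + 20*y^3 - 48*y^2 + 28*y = -16*x^3 + x^2*(54 - 32*y) + x*(28*y^2 - 87*y + 79) + 20*y^3 - 51*y^2 + 22*y + 9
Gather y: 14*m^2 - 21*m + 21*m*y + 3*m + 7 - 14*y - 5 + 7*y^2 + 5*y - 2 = 14*m^2 - 18*m + 7*y^2 + y*(21*m - 9)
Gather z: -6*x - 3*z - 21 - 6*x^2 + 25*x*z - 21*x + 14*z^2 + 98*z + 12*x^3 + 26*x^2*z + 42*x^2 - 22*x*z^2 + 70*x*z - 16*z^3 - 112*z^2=12*x^3 + 36*x^2 - 27*x - 16*z^3 + z^2*(-22*x - 98) + z*(26*x^2 + 95*x + 95) - 21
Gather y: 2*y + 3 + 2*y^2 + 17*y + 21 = 2*y^2 + 19*y + 24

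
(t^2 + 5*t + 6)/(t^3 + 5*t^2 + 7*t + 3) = (t + 2)/(t^2 + 2*t + 1)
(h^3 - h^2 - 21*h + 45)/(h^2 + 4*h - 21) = (h^2 + 2*h - 15)/(h + 7)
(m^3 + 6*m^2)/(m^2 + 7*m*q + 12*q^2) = m^2*(m + 6)/(m^2 + 7*m*q + 12*q^2)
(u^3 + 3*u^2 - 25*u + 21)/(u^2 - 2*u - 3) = (u^2 + 6*u - 7)/(u + 1)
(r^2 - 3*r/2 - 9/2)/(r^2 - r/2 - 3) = (r - 3)/(r - 2)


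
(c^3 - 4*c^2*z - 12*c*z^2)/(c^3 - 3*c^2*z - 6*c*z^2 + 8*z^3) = c*(c - 6*z)/(c^2 - 5*c*z + 4*z^2)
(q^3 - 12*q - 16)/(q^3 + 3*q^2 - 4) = (q - 4)/(q - 1)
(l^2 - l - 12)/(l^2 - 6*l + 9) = (l^2 - l - 12)/(l^2 - 6*l + 9)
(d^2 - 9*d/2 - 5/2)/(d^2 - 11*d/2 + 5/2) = (2*d + 1)/(2*d - 1)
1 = 1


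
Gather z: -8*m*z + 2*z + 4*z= z*(6 - 8*m)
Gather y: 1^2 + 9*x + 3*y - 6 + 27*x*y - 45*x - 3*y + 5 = 27*x*y - 36*x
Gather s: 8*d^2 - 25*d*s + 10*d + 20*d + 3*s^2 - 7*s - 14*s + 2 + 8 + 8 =8*d^2 + 30*d + 3*s^2 + s*(-25*d - 21) + 18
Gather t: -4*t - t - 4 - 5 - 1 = -5*t - 10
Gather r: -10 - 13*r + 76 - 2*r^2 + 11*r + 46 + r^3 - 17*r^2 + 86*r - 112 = r^3 - 19*r^2 + 84*r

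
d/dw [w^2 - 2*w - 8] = 2*w - 2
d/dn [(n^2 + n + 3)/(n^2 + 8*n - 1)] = (7*n^2 - 8*n - 25)/(n^4 + 16*n^3 + 62*n^2 - 16*n + 1)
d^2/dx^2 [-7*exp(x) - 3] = -7*exp(x)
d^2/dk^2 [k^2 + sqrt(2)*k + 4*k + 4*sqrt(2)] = 2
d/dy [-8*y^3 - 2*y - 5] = -24*y^2 - 2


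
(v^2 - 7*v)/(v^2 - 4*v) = (v - 7)/(v - 4)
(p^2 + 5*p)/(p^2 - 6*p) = (p + 5)/(p - 6)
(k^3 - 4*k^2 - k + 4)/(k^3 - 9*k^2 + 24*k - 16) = (k + 1)/(k - 4)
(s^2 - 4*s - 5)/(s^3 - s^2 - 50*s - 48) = (s - 5)/(s^2 - 2*s - 48)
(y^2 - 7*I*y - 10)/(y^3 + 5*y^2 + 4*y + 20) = (y - 5*I)/(y^2 + y*(5 + 2*I) + 10*I)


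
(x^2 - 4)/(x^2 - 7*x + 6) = (x^2 - 4)/(x^2 - 7*x + 6)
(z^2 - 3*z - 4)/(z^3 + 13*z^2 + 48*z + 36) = (z - 4)/(z^2 + 12*z + 36)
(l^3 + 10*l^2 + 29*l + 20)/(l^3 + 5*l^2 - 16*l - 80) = (l + 1)/(l - 4)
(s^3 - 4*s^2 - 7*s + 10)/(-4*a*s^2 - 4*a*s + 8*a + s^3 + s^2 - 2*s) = (s - 5)/(-4*a + s)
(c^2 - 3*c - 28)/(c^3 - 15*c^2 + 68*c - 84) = (c + 4)/(c^2 - 8*c + 12)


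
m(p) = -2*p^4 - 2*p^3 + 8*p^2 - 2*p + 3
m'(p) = -8*p^3 - 6*p^2 + 16*p - 2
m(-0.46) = 5.72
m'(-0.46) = -9.85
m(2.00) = -17.00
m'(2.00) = -58.00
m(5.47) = -1886.43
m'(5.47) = -1403.34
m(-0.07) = 3.18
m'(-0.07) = -3.15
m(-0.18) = 3.63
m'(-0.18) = -5.03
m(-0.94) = 12.05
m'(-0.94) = -15.70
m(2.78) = -103.16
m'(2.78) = -175.77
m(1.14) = 4.78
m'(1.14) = -3.41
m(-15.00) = -92667.00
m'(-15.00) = 25408.00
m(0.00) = 3.00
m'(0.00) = -2.00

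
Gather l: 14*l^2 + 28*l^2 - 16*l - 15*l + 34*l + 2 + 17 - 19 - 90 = 42*l^2 + 3*l - 90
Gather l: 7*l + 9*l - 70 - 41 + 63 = 16*l - 48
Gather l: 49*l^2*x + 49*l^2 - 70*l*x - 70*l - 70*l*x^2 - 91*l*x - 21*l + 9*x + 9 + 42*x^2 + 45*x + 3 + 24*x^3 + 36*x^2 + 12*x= l^2*(49*x + 49) + l*(-70*x^2 - 161*x - 91) + 24*x^3 + 78*x^2 + 66*x + 12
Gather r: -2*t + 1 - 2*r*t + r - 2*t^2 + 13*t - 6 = r*(1 - 2*t) - 2*t^2 + 11*t - 5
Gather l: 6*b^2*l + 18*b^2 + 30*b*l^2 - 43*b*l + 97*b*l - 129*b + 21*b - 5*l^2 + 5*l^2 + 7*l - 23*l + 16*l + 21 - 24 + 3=18*b^2 + 30*b*l^2 - 108*b + l*(6*b^2 + 54*b)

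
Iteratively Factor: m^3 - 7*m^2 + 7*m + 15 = (m + 1)*(m^2 - 8*m + 15) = (m - 5)*(m + 1)*(m - 3)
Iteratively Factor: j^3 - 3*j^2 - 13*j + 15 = (j + 3)*(j^2 - 6*j + 5) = (j - 1)*(j + 3)*(j - 5)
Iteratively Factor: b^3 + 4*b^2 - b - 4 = (b - 1)*(b^2 + 5*b + 4) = (b - 1)*(b + 1)*(b + 4)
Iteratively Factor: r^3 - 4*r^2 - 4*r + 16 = (r - 4)*(r^2 - 4) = (r - 4)*(r - 2)*(r + 2)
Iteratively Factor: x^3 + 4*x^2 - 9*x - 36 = (x + 4)*(x^2 - 9) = (x + 3)*(x + 4)*(x - 3)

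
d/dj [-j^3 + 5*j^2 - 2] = j*(10 - 3*j)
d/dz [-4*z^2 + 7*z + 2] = 7 - 8*z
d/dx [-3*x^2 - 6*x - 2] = -6*x - 6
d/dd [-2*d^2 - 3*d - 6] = -4*d - 3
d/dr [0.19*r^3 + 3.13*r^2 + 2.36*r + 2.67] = 0.57*r^2 + 6.26*r + 2.36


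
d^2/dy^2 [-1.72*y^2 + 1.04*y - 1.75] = -3.44000000000000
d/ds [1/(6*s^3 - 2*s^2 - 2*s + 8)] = (-9*s^2 + 2*s + 1)/(2*(3*s^3 - s^2 - s + 4)^2)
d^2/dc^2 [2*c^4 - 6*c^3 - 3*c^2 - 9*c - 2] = 24*c^2 - 36*c - 6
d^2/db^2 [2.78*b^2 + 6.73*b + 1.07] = 5.56000000000000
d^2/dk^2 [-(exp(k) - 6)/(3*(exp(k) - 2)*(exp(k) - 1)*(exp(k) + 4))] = (-4*exp(6*k) + 51*exp(5*k) + 25*exp(4*k) - 2*exp(3*k) - 564*exp(2*k) + 328*exp(k) + 416)*exp(k)/(3*(exp(9*k) + 3*exp(8*k) - 27*exp(7*k) - 35*exp(6*k) + 318*exp(5*k) - 156*exp(4*k) - 1288*exp(3*k) + 2592*exp(2*k) - 1920*exp(k) + 512))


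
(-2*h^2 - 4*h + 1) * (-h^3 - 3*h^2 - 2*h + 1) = 2*h^5 + 10*h^4 + 15*h^3 + 3*h^2 - 6*h + 1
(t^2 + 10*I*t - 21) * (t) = t^3 + 10*I*t^2 - 21*t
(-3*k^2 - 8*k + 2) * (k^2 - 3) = -3*k^4 - 8*k^3 + 11*k^2 + 24*k - 6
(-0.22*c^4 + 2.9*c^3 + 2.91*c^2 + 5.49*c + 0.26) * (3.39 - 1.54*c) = 0.3388*c^5 - 5.2118*c^4 + 5.3496*c^3 + 1.4103*c^2 + 18.2107*c + 0.8814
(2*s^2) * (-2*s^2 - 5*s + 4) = -4*s^4 - 10*s^3 + 8*s^2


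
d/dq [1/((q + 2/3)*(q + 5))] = 3*(-6*q - 17)/(9*q^4 + 102*q^3 + 349*q^2 + 340*q + 100)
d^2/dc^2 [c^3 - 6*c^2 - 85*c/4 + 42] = 6*c - 12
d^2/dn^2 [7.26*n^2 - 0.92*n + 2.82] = 14.5200000000000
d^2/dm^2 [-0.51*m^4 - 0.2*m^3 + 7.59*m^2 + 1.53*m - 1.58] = -6.12*m^2 - 1.2*m + 15.18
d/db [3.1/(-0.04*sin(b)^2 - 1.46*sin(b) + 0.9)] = (0.248*sin(b) + 4.526)*cos(b)/(0.04*sin(b)^2 + 1.46*sin(b) - 0.9)^2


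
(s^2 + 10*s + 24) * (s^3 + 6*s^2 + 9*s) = s^5 + 16*s^4 + 93*s^3 + 234*s^2 + 216*s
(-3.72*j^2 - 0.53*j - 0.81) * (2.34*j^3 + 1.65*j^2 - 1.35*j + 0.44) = -8.7048*j^5 - 7.3782*j^4 + 2.2521*j^3 - 2.2578*j^2 + 0.8603*j - 0.3564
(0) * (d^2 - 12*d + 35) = 0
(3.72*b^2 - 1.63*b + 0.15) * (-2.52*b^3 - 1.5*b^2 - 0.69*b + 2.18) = -9.3744*b^5 - 1.4724*b^4 - 0.4998*b^3 + 9.0093*b^2 - 3.6569*b + 0.327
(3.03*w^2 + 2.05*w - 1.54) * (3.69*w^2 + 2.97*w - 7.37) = 11.1807*w^4 + 16.5636*w^3 - 21.9252*w^2 - 19.6823*w + 11.3498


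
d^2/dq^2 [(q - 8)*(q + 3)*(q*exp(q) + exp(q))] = (q^3 + 2*q^2 - 39*q - 90)*exp(q)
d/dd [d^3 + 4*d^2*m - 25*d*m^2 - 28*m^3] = 3*d^2 + 8*d*m - 25*m^2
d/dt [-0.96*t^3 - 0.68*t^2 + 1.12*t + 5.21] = -2.88*t^2 - 1.36*t + 1.12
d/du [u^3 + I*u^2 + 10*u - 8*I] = 3*u^2 + 2*I*u + 10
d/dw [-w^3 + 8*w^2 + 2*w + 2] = -3*w^2 + 16*w + 2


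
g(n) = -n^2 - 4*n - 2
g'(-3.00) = 2.00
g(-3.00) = 1.00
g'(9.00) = -22.00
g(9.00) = -119.00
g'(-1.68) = -0.64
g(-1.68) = 1.90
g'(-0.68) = -2.64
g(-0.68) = 0.26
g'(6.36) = -16.72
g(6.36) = -67.89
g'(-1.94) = -0.12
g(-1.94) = 2.00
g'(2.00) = -8.00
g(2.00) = -14.00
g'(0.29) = -4.58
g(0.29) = -3.24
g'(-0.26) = -3.48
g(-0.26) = -1.03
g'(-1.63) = -0.74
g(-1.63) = 1.86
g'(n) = -2*n - 4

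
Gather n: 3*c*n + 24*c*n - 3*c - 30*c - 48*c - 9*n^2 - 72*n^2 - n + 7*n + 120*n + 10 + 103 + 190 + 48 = -81*c - 81*n^2 + n*(27*c + 126) + 351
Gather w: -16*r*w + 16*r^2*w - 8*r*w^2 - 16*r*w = -8*r*w^2 + w*(16*r^2 - 32*r)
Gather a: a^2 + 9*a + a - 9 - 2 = a^2 + 10*a - 11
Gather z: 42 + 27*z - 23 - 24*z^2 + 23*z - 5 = -24*z^2 + 50*z + 14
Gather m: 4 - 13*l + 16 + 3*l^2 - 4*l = 3*l^2 - 17*l + 20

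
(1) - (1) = 0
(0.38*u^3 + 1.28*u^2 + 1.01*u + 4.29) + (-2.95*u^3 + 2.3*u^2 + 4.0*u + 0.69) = -2.57*u^3 + 3.58*u^2 + 5.01*u + 4.98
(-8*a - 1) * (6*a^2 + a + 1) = -48*a^3 - 14*a^2 - 9*a - 1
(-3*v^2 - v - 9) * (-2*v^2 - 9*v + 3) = 6*v^4 + 29*v^3 + 18*v^2 + 78*v - 27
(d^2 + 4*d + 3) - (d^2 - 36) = 4*d + 39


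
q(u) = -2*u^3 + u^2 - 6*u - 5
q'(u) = -6*u^2 + 2*u - 6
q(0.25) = -6.47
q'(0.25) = -5.88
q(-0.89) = 2.54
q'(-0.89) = -12.53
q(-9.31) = 1751.45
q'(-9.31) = -544.68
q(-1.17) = 6.59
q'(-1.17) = -16.55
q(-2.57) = 50.97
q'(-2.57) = -50.77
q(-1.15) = 6.26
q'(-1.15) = -16.24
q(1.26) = -14.97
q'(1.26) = -13.01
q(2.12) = -32.28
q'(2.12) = -28.73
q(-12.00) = 3667.00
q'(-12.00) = -894.00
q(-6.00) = 499.00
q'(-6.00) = -234.00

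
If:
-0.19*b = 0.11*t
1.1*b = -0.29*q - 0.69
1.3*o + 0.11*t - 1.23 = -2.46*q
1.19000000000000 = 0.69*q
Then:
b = -1.08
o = -2.48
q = 1.72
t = 1.87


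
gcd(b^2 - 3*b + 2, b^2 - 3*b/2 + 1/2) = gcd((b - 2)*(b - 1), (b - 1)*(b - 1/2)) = b - 1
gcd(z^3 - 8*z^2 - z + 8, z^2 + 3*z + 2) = z + 1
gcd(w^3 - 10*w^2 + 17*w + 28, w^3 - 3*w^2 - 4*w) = w^2 - 3*w - 4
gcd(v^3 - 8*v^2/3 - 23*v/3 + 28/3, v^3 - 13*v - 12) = v - 4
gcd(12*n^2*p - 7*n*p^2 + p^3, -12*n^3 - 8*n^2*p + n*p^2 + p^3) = -3*n + p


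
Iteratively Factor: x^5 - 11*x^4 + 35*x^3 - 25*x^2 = (x)*(x^4 - 11*x^3 + 35*x^2 - 25*x) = x*(x - 1)*(x^3 - 10*x^2 + 25*x) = x^2*(x - 1)*(x^2 - 10*x + 25) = x^2*(x - 5)*(x - 1)*(x - 5)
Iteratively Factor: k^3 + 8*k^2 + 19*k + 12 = (k + 3)*(k^2 + 5*k + 4) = (k + 3)*(k + 4)*(k + 1)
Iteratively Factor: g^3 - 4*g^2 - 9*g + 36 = (g + 3)*(g^2 - 7*g + 12) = (g - 4)*(g + 3)*(g - 3)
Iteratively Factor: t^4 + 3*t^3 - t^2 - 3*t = (t + 1)*(t^3 + 2*t^2 - 3*t) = (t - 1)*(t + 1)*(t^2 + 3*t) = t*(t - 1)*(t + 1)*(t + 3)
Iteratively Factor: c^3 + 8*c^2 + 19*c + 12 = (c + 4)*(c^2 + 4*c + 3) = (c + 3)*(c + 4)*(c + 1)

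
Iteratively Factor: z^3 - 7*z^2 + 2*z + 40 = (z - 5)*(z^2 - 2*z - 8) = (z - 5)*(z + 2)*(z - 4)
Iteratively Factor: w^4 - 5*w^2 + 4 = (w - 2)*(w^3 + 2*w^2 - w - 2) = (w - 2)*(w - 1)*(w^2 + 3*w + 2) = (w - 2)*(w - 1)*(w + 2)*(w + 1)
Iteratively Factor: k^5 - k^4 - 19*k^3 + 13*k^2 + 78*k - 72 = (k - 1)*(k^4 - 19*k^2 - 6*k + 72) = (k - 2)*(k - 1)*(k^3 + 2*k^2 - 15*k - 36) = (k - 4)*(k - 2)*(k - 1)*(k^2 + 6*k + 9) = (k - 4)*(k - 2)*(k - 1)*(k + 3)*(k + 3)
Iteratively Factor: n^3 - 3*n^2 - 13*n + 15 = (n - 5)*(n^2 + 2*n - 3) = (n - 5)*(n + 3)*(n - 1)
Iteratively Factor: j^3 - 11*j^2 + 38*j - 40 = (j - 2)*(j^2 - 9*j + 20) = (j - 5)*(j - 2)*(j - 4)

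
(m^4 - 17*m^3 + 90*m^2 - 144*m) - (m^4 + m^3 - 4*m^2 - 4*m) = -18*m^3 + 94*m^2 - 140*m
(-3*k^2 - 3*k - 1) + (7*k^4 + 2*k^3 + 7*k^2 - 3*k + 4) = 7*k^4 + 2*k^3 + 4*k^2 - 6*k + 3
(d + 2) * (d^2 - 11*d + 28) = d^3 - 9*d^2 + 6*d + 56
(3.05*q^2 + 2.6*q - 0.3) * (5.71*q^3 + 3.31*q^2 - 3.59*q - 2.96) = 17.4155*q^5 + 24.9415*q^4 - 4.0565*q^3 - 19.355*q^2 - 6.619*q + 0.888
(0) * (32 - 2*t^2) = 0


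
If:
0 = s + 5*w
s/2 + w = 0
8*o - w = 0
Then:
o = 0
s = 0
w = 0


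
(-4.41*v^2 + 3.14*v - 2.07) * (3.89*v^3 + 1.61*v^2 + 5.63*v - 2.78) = -17.1549*v^5 + 5.1145*v^4 - 27.8252*v^3 + 26.6053*v^2 - 20.3833*v + 5.7546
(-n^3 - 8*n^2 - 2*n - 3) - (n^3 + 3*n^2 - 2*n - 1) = -2*n^3 - 11*n^2 - 2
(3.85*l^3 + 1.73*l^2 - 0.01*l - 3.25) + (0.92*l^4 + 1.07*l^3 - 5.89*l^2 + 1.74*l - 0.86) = 0.92*l^4 + 4.92*l^3 - 4.16*l^2 + 1.73*l - 4.11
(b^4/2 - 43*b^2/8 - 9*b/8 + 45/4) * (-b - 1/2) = -b^5/2 - b^4/4 + 43*b^3/8 + 61*b^2/16 - 171*b/16 - 45/8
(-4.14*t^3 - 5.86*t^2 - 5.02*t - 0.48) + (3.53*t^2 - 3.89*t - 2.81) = -4.14*t^3 - 2.33*t^2 - 8.91*t - 3.29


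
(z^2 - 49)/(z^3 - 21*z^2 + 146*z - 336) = (z + 7)/(z^2 - 14*z + 48)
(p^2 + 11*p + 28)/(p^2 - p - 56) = (p + 4)/(p - 8)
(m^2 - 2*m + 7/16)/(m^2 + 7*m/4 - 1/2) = (m - 7/4)/(m + 2)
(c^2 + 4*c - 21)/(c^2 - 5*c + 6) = (c + 7)/(c - 2)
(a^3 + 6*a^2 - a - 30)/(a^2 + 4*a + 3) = (a^2 + 3*a - 10)/(a + 1)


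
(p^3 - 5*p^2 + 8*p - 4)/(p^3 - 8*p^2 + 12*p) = (p^2 - 3*p + 2)/(p*(p - 6))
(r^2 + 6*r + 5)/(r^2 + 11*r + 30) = (r + 1)/(r + 6)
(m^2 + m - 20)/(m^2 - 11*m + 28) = (m + 5)/(m - 7)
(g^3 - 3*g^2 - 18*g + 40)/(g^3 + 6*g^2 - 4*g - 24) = (g^2 - g - 20)/(g^2 + 8*g + 12)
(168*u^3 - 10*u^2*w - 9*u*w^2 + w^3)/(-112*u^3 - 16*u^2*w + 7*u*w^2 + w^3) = (-42*u^2 + 13*u*w - w^2)/(28*u^2 - 3*u*w - w^2)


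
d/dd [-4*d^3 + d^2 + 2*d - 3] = -12*d^2 + 2*d + 2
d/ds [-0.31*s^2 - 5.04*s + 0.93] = -0.62*s - 5.04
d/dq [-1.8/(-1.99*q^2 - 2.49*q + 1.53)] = (-7.164*q - 4.482)/(1.99*q^2 + 2.49*q - 1.53)^2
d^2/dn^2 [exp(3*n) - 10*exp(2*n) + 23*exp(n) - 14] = (9*exp(2*n) - 40*exp(n) + 23)*exp(n)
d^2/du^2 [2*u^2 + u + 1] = 4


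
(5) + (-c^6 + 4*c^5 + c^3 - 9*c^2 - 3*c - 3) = -c^6 + 4*c^5 + c^3 - 9*c^2 - 3*c + 2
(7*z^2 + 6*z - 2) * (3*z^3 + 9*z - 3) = 21*z^5 + 18*z^4 + 57*z^3 + 33*z^2 - 36*z + 6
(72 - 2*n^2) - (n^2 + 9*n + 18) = -3*n^2 - 9*n + 54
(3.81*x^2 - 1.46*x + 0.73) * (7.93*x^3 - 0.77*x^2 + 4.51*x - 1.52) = 30.2133*x^5 - 14.5115*x^4 + 24.0962*x^3 - 12.9379*x^2 + 5.5115*x - 1.1096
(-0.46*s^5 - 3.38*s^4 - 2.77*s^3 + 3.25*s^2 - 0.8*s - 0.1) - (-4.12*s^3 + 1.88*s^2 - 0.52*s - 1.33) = -0.46*s^5 - 3.38*s^4 + 1.35*s^3 + 1.37*s^2 - 0.28*s + 1.23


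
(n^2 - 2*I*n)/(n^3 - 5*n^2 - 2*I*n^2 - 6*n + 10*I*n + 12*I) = n/(n^2 - 5*n - 6)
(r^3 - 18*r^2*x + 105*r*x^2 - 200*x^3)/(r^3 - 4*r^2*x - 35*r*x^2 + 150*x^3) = (r - 8*x)/(r + 6*x)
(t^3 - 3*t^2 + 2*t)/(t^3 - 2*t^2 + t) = (t - 2)/(t - 1)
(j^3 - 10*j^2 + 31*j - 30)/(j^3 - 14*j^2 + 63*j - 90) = (j - 2)/(j - 6)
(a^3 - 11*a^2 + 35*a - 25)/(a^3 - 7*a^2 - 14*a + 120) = (a^2 - 6*a + 5)/(a^2 - 2*a - 24)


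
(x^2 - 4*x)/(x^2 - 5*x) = (x - 4)/(x - 5)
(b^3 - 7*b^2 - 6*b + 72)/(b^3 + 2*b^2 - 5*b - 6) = (b^2 - 10*b + 24)/(b^2 - b - 2)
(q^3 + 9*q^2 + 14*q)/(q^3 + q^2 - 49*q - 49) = q*(q + 2)/(q^2 - 6*q - 7)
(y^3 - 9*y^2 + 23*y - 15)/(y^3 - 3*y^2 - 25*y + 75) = (y - 1)/(y + 5)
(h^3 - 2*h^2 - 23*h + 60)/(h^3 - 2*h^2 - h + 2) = (h^3 - 2*h^2 - 23*h + 60)/(h^3 - 2*h^2 - h + 2)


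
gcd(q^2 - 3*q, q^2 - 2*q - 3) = q - 3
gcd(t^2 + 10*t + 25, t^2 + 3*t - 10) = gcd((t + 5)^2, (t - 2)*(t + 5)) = t + 5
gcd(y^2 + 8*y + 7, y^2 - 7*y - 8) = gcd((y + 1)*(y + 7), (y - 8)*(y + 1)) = y + 1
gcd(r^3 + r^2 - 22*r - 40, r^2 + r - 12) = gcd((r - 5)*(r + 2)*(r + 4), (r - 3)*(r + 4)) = r + 4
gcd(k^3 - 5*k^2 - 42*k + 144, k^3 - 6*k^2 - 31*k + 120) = k^2 - 11*k + 24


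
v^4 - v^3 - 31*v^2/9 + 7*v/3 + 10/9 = (v - 2)*(v - 1)*(v + 1/3)*(v + 5/3)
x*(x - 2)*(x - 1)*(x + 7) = x^4 + 4*x^3 - 19*x^2 + 14*x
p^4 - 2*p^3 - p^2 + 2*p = p*(p - 2)*(p - 1)*(p + 1)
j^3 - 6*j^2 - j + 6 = (j - 6)*(j - 1)*(j + 1)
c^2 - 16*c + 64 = (c - 8)^2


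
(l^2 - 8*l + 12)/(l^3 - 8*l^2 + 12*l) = 1/l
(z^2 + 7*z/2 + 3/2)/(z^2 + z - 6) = (z + 1/2)/(z - 2)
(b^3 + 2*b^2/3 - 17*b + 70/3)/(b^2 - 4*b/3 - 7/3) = (b^2 + 3*b - 10)/(b + 1)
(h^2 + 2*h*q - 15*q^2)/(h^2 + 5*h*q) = (h - 3*q)/h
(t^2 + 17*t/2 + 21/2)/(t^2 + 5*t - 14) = (t + 3/2)/(t - 2)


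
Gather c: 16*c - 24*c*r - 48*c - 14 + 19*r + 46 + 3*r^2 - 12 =c*(-24*r - 32) + 3*r^2 + 19*r + 20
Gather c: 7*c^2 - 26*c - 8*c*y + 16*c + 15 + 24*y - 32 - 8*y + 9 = 7*c^2 + c*(-8*y - 10) + 16*y - 8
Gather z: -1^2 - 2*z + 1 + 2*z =0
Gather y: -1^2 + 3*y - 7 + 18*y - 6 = 21*y - 14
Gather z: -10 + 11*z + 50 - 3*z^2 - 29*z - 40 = -3*z^2 - 18*z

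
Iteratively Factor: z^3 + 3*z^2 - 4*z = (z + 4)*(z^2 - z) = z*(z + 4)*(z - 1)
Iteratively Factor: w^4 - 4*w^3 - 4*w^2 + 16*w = (w + 2)*(w^3 - 6*w^2 + 8*w) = (w - 4)*(w + 2)*(w^2 - 2*w) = w*(w - 4)*(w + 2)*(w - 2)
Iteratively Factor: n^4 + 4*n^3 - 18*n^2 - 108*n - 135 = (n + 3)*(n^3 + n^2 - 21*n - 45) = (n + 3)^2*(n^2 - 2*n - 15) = (n - 5)*(n + 3)^2*(n + 3)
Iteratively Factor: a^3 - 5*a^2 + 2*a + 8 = (a - 2)*(a^2 - 3*a - 4) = (a - 4)*(a - 2)*(a + 1)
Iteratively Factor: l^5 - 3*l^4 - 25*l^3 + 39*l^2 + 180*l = (l - 5)*(l^4 + 2*l^3 - 15*l^2 - 36*l) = l*(l - 5)*(l^3 + 2*l^2 - 15*l - 36) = l*(l - 5)*(l + 3)*(l^2 - l - 12) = l*(l - 5)*(l - 4)*(l + 3)*(l + 3)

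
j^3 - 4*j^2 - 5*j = j*(j - 5)*(j + 1)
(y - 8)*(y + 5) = y^2 - 3*y - 40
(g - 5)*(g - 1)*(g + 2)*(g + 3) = g^4 - g^3 - 19*g^2 - 11*g + 30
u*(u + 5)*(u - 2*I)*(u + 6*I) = u^4 + 5*u^3 + 4*I*u^3 + 12*u^2 + 20*I*u^2 + 60*u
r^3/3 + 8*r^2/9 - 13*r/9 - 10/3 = (r/3 + 1)*(r - 2)*(r + 5/3)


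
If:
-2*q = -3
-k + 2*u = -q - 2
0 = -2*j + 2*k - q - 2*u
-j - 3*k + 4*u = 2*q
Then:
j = -8/3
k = -22/3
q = 3/2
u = -65/12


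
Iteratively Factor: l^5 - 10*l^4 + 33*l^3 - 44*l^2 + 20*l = (l - 1)*(l^4 - 9*l^3 + 24*l^2 - 20*l) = (l - 2)*(l - 1)*(l^3 - 7*l^2 + 10*l) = l*(l - 2)*(l - 1)*(l^2 - 7*l + 10) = l*(l - 2)^2*(l - 1)*(l - 5)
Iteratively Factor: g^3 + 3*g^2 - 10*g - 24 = (g + 2)*(g^2 + g - 12) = (g - 3)*(g + 2)*(g + 4)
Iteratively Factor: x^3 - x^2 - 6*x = (x)*(x^2 - x - 6) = x*(x - 3)*(x + 2)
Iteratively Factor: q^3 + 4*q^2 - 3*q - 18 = (q + 3)*(q^2 + q - 6) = (q - 2)*(q + 3)*(q + 3)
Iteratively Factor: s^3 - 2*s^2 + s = (s - 1)*(s^2 - s) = (s - 1)^2*(s)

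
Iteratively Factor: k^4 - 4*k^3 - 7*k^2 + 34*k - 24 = (k - 2)*(k^3 - 2*k^2 - 11*k + 12) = (k - 4)*(k - 2)*(k^2 + 2*k - 3) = (k - 4)*(k - 2)*(k - 1)*(k + 3)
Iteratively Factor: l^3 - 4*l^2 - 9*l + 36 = (l + 3)*(l^2 - 7*l + 12) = (l - 3)*(l + 3)*(l - 4)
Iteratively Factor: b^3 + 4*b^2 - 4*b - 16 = (b + 2)*(b^2 + 2*b - 8) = (b + 2)*(b + 4)*(b - 2)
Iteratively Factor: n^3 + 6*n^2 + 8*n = (n + 2)*(n^2 + 4*n) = (n + 2)*(n + 4)*(n)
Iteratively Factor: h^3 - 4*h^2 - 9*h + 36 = (h - 3)*(h^2 - h - 12) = (h - 3)*(h + 3)*(h - 4)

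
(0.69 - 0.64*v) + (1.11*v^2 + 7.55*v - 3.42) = 1.11*v^2 + 6.91*v - 2.73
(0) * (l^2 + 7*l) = 0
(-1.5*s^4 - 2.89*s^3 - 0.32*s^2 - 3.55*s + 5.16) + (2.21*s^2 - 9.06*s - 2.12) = -1.5*s^4 - 2.89*s^3 + 1.89*s^2 - 12.61*s + 3.04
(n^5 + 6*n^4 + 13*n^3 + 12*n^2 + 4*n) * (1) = n^5 + 6*n^4 + 13*n^3 + 12*n^2 + 4*n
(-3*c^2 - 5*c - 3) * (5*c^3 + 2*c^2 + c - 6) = -15*c^5 - 31*c^4 - 28*c^3 + 7*c^2 + 27*c + 18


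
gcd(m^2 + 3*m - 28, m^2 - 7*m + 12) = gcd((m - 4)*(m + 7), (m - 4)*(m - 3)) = m - 4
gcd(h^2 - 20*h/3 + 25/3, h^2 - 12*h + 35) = h - 5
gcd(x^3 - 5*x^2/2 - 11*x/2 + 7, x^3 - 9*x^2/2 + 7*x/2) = x^2 - 9*x/2 + 7/2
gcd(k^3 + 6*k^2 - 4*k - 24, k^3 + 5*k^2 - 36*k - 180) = k + 6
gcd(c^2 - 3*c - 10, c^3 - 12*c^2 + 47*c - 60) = c - 5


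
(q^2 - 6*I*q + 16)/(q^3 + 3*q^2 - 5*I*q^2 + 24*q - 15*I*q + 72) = (q + 2*I)/(q^2 + 3*q*(1 + I) + 9*I)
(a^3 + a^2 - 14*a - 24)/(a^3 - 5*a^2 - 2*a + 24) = (a + 3)/(a - 3)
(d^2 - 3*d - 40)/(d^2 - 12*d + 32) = (d + 5)/(d - 4)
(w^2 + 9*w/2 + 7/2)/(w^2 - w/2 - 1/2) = (2*w^2 + 9*w + 7)/(2*w^2 - w - 1)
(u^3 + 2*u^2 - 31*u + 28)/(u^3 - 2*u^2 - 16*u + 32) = (u^2 + 6*u - 7)/(u^2 + 2*u - 8)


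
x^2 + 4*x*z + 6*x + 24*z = (x + 6)*(x + 4*z)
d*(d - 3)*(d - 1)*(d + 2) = d^4 - 2*d^3 - 5*d^2 + 6*d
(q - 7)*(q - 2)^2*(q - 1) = q^4 - 12*q^3 + 43*q^2 - 60*q + 28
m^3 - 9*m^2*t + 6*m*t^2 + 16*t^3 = (m - 8*t)*(m - 2*t)*(m + t)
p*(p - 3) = p^2 - 3*p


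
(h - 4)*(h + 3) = h^2 - h - 12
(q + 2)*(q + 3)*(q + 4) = q^3 + 9*q^2 + 26*q + 24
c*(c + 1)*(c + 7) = c^3 + 8*c^2 + 7*c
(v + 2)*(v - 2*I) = v^2 + 2*v - 2*I*v - 4*I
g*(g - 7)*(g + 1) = g^3 - 6*g^2 - 7*g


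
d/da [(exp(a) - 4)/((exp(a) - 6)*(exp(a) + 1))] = (-exp(2*a) + 8*exp(a) - 26)*exp(a)/(exp(4*a) - 10*exp(3*a) + 13*exp(2*a) + 60*exp(a) + 36)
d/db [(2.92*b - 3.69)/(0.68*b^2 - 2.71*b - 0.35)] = (-1.9856*b^2 + 5.0184*b - 11.0219)/(0.4624*b^4 - 3.6856*b^3 + 6.8681*b^2 + 1.897*b + 0.1225)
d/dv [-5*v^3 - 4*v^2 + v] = -15*v^2 - 8*v + 1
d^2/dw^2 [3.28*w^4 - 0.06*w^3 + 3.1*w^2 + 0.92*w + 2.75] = 39.36*w^2 - 0.36*w + 6.2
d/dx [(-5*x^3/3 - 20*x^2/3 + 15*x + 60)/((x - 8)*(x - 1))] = 5*(-x^4 + 18*x^3 + 3*x^2 - 136*x + 396)/(3*(x^4 - 18*x^3 + 97*x^2 - 144*x + 64))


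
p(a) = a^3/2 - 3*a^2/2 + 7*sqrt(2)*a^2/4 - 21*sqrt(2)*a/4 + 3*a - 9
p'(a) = 3*a^2/2 - 3*a + 7*sqrt(2)*a/2 - 21*sqrt(2)/4 + 3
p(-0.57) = -6.25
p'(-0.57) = -5.05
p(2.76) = -3.27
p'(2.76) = 12.38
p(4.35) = 31.36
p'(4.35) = 32.44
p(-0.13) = -8.41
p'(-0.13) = -4.65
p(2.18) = -8.83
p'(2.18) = 6.95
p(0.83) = -11.71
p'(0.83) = -1.77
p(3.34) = 5.73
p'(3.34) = 18.82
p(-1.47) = -1.98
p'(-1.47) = -4.05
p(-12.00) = -679.52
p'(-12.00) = 188.18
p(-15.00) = -1410.78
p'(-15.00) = 303.83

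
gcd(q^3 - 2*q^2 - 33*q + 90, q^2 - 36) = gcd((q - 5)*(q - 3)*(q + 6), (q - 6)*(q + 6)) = q + 6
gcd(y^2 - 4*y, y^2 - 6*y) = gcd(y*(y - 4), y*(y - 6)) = y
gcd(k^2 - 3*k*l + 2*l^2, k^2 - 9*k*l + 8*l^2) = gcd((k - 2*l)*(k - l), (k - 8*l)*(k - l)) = k - l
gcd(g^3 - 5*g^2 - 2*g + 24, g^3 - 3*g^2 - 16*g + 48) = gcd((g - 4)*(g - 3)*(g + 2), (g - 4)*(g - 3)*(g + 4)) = g^2 - 7*g + 12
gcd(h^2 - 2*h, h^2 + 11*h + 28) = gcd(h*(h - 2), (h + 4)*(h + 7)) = 1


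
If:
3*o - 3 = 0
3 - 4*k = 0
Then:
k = 3/4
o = 1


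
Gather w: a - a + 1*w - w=0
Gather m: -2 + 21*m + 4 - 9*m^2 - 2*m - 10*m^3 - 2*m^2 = -10*m^3 - 11*m^2 + 19*m + 2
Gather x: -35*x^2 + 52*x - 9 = -35*x^2 + 52*x - 9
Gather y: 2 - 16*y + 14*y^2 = 14*y^2 - 16*y + 2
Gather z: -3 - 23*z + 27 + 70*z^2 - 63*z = 70*z^2 - 86*z + 24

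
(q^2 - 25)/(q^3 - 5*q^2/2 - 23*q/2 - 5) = 2*(q + 5)/(2*q^2 + 5*q + 2)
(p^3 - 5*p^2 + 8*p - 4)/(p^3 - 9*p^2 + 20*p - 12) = (p - 2)/(p - 6)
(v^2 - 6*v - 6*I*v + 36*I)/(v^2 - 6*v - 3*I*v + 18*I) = (v - 6*I)/(v - 3*I)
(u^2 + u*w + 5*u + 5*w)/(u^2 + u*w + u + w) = (u + 5)/(u + 1)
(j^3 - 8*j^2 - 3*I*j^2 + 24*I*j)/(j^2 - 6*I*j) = (j^2 - 8*j - 3*I*j + 24*I)/(j - 6*I)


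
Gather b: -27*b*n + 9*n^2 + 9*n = -27*b*n + 9*n^2 + 9*n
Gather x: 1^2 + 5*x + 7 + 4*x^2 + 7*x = 4*x^2 + 12*x + 8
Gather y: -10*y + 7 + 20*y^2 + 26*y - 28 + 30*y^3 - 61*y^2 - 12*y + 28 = 30*y^3 - 41*y^2 + 4*y + 7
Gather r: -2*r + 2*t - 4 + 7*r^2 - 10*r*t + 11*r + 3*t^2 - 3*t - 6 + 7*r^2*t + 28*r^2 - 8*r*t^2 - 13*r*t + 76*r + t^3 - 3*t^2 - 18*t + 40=r^2*(7*t + 35) + r*(-8*t^2 - 23*t + 85) + t^3 - 19*t + 30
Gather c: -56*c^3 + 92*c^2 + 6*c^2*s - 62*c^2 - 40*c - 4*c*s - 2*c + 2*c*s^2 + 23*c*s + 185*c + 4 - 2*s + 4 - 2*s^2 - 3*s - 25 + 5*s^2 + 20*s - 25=-56*c^3 + c^2*(6*s + 30) + c*(2*s^2 + 19*s + 143) + 3*s^2 + 15*s - 42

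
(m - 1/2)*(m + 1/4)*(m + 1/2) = m^3 + m^2/4 - m/4 - 1/16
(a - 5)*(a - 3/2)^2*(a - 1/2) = a^4 - 17*a^3/2 + 85*a^2/4 - 159*a/8 + 45/8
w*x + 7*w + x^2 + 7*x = (w + x)*(x + 7)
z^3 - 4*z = z*(z - 2)*(z + 2)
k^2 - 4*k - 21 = (k - 7)*(k + 3)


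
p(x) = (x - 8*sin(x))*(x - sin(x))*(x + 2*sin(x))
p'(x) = (1 - 8*cos(x))*(x - sin(x))*(x + 2*sin(x)) + (1 - cos(x))*(x - 8*sin(x))*(x + 2*sin(x)) + (x - 8*sin(x))*(x - sin(x))*(2*cos(x) + 1) = -7*x^2*cos(x) + 3*x^2 - 14*x*sin(x) - 10*x*sin(2*x) + 48*sin(x)^2*cos(x) - 10*sin(x)^2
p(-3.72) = -90.70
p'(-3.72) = 102.04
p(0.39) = -0.03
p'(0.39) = -0.38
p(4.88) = 217.80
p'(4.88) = 125.11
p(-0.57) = 0.19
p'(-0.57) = -1.57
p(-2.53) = 14.84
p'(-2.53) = 43.08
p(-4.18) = -137.15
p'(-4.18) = 102.85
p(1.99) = -21.85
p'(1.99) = -12.13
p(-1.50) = 11.38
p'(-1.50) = -24.00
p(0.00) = 0.00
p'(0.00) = 0.00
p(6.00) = 281.38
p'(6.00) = -75.48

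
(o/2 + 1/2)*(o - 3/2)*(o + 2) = o^3/2 + 3*o^2/4 - 5*o/4 - 3/2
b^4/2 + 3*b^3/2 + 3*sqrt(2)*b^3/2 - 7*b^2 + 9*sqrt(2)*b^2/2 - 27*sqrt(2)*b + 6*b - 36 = (b/2 + sqrt(2))*(b - 3)*(b + 6)*(b + sqrt(2))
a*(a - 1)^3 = a^4 - 3*a^3 + 3*a^2 - a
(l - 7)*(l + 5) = l^2 - 2*l - 35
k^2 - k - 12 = (k - 4)*(k + 3)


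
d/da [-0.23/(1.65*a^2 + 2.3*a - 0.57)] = (0.759*a + 0.529)/(1.65*a^2 + 2.3*a - 0.57)^2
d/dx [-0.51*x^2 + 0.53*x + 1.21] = 0.53 - 1.02*x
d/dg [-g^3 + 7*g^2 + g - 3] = -3*g^2 + 14*g + 1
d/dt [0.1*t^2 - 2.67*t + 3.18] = 0.2*t - 2.67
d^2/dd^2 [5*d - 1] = 0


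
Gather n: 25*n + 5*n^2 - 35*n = 5*n^2 - 10*n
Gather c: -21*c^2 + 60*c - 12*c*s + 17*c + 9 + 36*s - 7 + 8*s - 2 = -21*c^2 + c*(77 - 12*s) + 44*s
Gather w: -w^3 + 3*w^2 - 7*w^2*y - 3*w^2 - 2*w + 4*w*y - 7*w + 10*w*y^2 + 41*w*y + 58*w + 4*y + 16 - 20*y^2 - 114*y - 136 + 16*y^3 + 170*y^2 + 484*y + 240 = -w^3 - 7*w^2*y + w*(10*y^2 + 45*y + 49) + 16*y^3 + 150*y^2 + 374*y + 120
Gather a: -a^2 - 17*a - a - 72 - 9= -a^2 - 18*a - 81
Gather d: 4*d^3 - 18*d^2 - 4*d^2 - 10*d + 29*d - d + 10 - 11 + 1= 4*d^3 - 22*d^2 + 18*d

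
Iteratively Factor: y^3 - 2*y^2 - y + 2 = (y - 2)*(y^2 - 1) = (y - 2)*(y + 1)*(y - 1)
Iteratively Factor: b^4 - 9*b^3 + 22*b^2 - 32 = (b - 2)*(b^3 - 7*b^2 + 8*b + 16) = (b - 4)*(b - 2)*(b^2 - 3*b - 4) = (b - 4)*(b - 2)*(b + 1)*(b - 4)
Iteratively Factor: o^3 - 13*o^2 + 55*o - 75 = (o - 5)*(o^2 - 8*o + 15) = (o - 5)*(o - 3)*(o - 5)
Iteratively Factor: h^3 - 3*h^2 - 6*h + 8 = (h + 2)*(h^2 - 5*h + 4) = (h - 4)*(h + 2)*(h - 1)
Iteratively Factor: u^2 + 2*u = (u + 2)*(u)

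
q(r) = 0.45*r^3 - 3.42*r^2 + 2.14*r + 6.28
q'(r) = 1.35*r^2 - 6.84*r + 2.14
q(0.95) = 5.61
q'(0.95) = -3.14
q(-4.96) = -143.38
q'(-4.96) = 69.28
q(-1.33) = -3.67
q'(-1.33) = 13.63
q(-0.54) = 4.06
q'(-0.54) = 6.23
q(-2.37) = -23.99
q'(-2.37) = 25.93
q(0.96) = 5.58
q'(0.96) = -3.18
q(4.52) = -12.36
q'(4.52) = -1.20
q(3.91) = -10.74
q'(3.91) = -3.97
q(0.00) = 6.28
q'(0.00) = 2.14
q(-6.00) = -226.88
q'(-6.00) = 91.78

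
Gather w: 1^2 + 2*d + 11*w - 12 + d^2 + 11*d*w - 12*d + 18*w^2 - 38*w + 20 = d^2 - 10*d + 18*w^2 + w*(11*d - 27) + 9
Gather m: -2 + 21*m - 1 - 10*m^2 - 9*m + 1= -10*m^2 + 12*m - 2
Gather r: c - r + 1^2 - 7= c - r - 6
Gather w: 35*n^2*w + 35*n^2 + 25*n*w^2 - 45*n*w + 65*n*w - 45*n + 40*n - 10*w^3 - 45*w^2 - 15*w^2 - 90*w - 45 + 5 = 35*n^2 - 5*n - 10*w^3 + w^2*(25*n - 60) + w*(35*n^2 + 20*n - 90) - 40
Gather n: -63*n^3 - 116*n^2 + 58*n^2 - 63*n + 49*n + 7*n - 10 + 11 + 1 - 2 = -63*n^3 - 58*n^2 - 7*n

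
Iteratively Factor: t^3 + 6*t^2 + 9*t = (t)*(t^2 + 6*t + 9) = t*(t + 3)*(t + 3)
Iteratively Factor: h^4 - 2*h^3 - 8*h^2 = (h - 4)*(h^3 + 2*h^2) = h*(h - 4)*(h^2 + 2*h) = h*(h - 4)*(h + 2)*(h)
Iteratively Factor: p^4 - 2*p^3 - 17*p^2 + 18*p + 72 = (p - 4)*(p^3 + 2*p^2 - 9*p - 18) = (p - 4)*(p - 3)*(p^2 + 5*p + 6) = (p - 4)*(p - 3)*(p + 3)*(p + 2)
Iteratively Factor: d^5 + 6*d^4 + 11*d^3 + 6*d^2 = (d)*(d^4 + 6*d^3 + 11*d^2 + 6*d) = d*(d + 2)*(d^3 + 4*d^2 + 3*d) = d^2*(d + 2)*(d^2 + 4*d + 3) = d^2*(d + 2)*(d + 3)*(d + 1)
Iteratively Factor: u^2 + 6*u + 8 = (u + 2)*(u + 4)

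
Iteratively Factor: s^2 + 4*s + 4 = (s + 2)*(s + 2)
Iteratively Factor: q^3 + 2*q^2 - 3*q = (q)*(q^2 + 2*q - 3) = q*(q - 1)*(q + 3)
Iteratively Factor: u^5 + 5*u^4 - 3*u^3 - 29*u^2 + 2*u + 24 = (u - 1)*(u^4 + 6*u^3 + 3*u^2 - 26*u - 24) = (u - 1)*(u + 1)*(u^3 + 5*u^2 - 2*u - 24) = (u - 2)*(u - 1)*(u + 1)*(u^2 + 7*u + 12) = (u - 2)*(u - 1)*(u + 1)*(u + 4)*(u + 3)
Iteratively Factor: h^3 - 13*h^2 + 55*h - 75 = (h - 5)*(h^2 - 8*h + 15) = (h - 5)*(h - 3)*(h - 5)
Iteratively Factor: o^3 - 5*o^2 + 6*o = (o - 3)*(o^2 - 2*o) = (o - 3)*(o - 2)*(o)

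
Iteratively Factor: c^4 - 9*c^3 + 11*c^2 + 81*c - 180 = (c - 5)*(c^3 - 4*c^2 - 9*c + 36) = (c - 5)*(c - 4)*(c^2 - 9) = (c - 5)*(c - 4)*(c - 3)*(c + 3)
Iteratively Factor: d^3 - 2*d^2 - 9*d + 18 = (d + 3)*(d^2 - 5*d + 6) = (d - 3)*(d + 3)*(d - 2)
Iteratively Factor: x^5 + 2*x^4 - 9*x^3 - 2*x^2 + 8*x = (x - 1)*(x^4 + 3*x^3 - 6*x^2 - 8*x) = (x - 1)*(x + 1)*(x^3 + 2*x^2 - 8*x) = x*(x - 1)*(x + 1)*(x^2 + 2*x - 8) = x*(x - 2)*(x - 1)*(x + 1)*(x + 4)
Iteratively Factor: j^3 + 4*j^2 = (j + 4)*(j^2) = j*(j + 4)*(j)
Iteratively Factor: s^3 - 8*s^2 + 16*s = (s - 4)*(s^2 - 4*s) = (s - 4)^2*(s)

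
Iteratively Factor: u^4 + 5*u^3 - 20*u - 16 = (u + 4)*(u^3 + u^2 - 4*u - 4) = (u + 1)*(u + 4)*(u^2 - 4) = (u - 2)*(u + 1)*(u + 4)*(u + 2)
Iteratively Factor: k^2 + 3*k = (k + 3)*(k)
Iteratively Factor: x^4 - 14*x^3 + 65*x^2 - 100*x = (x - 5)*(x^3 - 9*x^2 + 20*x) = x*(x - 5)*(x^2 - 9*x + 20) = x*(x - 5)^2*(x - 4)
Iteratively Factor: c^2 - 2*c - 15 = (c - 5)*(c + 3)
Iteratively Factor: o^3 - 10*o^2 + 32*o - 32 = (o - 4)*(o^2 - 6*o + 8) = (o - 4)^2*(o - 2)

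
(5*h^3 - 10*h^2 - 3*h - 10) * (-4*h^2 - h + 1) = -20*h^5 + 35*h^4 + 27*h^3 + 33*h^2 + 7*h - 10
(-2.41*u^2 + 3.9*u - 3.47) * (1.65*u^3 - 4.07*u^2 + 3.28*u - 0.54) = -3.9765*u^5 + 16.2437*u^4 - 29.5033*u^3 + 28.2163*u^2 - 13.4876*u + 1.8738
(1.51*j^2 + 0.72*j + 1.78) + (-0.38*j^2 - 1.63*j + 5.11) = 1.13*j^2 - 0.91*j + 6.89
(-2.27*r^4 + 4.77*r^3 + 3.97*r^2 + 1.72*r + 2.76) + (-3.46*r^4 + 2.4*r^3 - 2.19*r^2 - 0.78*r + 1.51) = -5.73*r^4 + 7.17*r^3 + 1.78*r^2 + 0.94*r + 4.27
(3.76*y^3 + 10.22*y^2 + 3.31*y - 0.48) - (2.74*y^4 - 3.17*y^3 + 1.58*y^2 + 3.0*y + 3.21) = -2.74*y^4 + 6.93*y^3 + 8.64*y^2 + 0.31*y - 3.69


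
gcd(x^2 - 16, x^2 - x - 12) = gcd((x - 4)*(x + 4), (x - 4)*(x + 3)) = x - 4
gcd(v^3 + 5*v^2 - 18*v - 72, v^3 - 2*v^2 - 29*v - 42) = v + 3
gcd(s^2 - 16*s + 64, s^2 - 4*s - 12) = 1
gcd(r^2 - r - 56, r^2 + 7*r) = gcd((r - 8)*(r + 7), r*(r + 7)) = r + 7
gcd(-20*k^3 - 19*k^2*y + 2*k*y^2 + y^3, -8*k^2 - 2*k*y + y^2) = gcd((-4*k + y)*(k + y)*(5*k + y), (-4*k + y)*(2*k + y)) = -4*k + y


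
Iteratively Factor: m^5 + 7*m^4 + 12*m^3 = (m)*(m^4 + 7*m^3 + 12*m^2) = m*(m + 4)*(m^3 + 3*m^2) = m^2*(m + 4)*(m^2 + 3*m) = m^3*(m + 4)*(m + 3)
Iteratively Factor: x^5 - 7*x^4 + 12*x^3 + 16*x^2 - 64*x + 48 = (x - 2)*(x^4 - 5*x^3 + 2*x^2 + 20*x - 24) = (x - 3)*(x - 2)*(x^3 - 2*x^2 - 4*x + 8) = (x - 3)*(x - 2)*(x + 2)*(x^2 - 4*x + 4) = (x - 3)*(x - 2)^2*(x + 2)*(x - 2)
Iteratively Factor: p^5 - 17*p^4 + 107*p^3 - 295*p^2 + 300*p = (p - 4)*(p^4 - 13*p^3 + 55*p^2 - 75*p) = p*(p - 4)*(p^3 - 13*p^2 + 55*p - 75) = p*(p - 5)*(p - 4)*(p^2 - 8*p + 15) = p*(p - 5)*(p - 4)*(p - 3)*(p - 5)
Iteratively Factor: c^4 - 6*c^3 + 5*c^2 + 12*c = (c - 4)*(c^3 - 2*c^2 - 3*c) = c*(c - 4)*(c^2 - 2*c - 3) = c*(c - 4)*(c - 3)*(c + 1)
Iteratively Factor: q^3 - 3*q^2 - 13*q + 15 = (q - 5)*(q^2 + 2*q - 3) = (q - 5)*(q + 3)*(q - 1)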